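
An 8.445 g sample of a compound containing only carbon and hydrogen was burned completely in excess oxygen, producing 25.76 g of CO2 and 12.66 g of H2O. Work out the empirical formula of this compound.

mol C = 25.76 / 44.01 = 0.5853; mass C = 0.5853 × 12.01 = 7.030 g
mol H = 2 × (12.66 / 18.02) = 1.405; mass H = 1.405 × 1.008 = 1.416 g
Smallest is C at 0.5853 mol; normalising gives C 1.000, H 2.401
Scaling by 5: C 5.00, H 12.00 → C5H12

C5H12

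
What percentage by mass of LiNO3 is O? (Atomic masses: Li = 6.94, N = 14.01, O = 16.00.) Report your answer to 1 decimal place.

Molar mass = 1(6.94) + 1(14.01) + 3(16.00) = 68.950 g/mol
Mass of O per mole = 3 × 16.00 = 48.000 g
% O = 48.000 / 68.950 × 100 = 69.6%

69.6%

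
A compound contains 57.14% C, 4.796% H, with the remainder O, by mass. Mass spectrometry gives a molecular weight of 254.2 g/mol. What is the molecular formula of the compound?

Assume 100 g: 57.14 g C, 4.796 g H, 38.064 g O.
n(C) = 57.14/12.01 = 4.758, n(H) = 4.796/1.008 = 4.758, n(O) = 38.064/16.00 = 2.379
Ratios (÷ 2.379): C 2.000, H 2.000, O 1.000
→ C2H2O
Empirical-formula mass = 42.04 g/mol
n = 254.2 / 42.04 = 6.05 ≈ 6
Molecular formula = (C2H2O)×6 = C12H12O6

C12H12O6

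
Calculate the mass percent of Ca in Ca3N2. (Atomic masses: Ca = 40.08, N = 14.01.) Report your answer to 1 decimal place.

Molar mass = 3(40.08) + 2(14.01) = 148.260 g/mol
Mass of Ca per mole = 3 × 40.08 = 120.240 g
% Ca = 120.240 / 148.260 × 100 = 81.1%

81.1%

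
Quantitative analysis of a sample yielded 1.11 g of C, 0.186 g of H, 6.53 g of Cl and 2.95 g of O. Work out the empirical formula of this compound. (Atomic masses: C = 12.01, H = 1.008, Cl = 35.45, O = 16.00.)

Moles — C: 1.11 / 12.01 = 0.09242 mol; H: 0.186 / 1.008 = 0.1845 mol; Cl: 6.53 / 35.45 = 0.1842 mol; O: 2.95 / 16.00 = 0.1844 mol
Smallest is C at 0.09242 mol; normalising gives C 1.000, H 1.997, Cl 1.993, O 1.995
≈ 1:2:2:2 → CH2Cl2O2

CH2Cl2O2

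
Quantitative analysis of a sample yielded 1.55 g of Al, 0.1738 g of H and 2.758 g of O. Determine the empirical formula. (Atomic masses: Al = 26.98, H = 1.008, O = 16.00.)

AlH3O3

n(Al) = 1.55/26.98 = 0.05745, n(H) = 0.1738/1.008 = 0.1724, n(O) = 2.758/16.00 = 0.1724
Divide by the smallest (0.05745 mol Al): Al 1.000, H 3.001, O 3.000
≈ 1:3:3 → AlH3O3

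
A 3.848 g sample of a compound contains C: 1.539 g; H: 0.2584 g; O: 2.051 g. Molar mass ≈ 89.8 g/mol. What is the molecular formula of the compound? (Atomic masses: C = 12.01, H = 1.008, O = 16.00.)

n(C) = 1.539/12.01 = 0.1281, n(H) = 0.2584/1.008 = 0.2563, n(O) = 2.051/16.00 = 0.1282
Smallest is C at 0.1281 mol; normalising gives C 1.000, H 2.000, O 1.000
Ratio ≈ 1:2:1, so the empirical formula is CH2O
Empirical-formula mass = 30.03 g/mol
n = 89.8 / 30.03 = 2.99 ≈ 3
Molecular formula = (CH2O)×3 = C3H6O3

C3H6O3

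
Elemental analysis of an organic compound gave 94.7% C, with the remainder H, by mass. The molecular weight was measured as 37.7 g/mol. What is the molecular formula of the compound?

Assume 100 g: 94.7 g C, 5.3 g H.
C: 94.7 g ÷ 12.01 g/mol = 7.885 mol
H: 5.3 g ÷ 1.008 g/mol = 5.258 mol
Smallest is H at 5.258 mol; normalising gives C 1.500, H 1.000
Scaling by 2: C 3.00, H 2.00 → C3H2
Empirical-formula mass = 38.05 g/mol
n = 37.7 / 38.05 = 0.99 ≈ 1
Molecular formula = empirical formula = C3H2

C3H2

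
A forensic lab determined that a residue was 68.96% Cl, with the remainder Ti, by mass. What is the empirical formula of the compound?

Cl3Ti

Assume 100 g: 68.96 g Cl, 31.04 g Ti.
n(Cl) = 68.96/35.45 = 1.945, n(Ti) = 31.04/47.87 = 0.6484
Divide by the smallest (0.6484 mol Ti): Cl 3.000, Ti 1.000
≈ 3:1 → Cl3Ti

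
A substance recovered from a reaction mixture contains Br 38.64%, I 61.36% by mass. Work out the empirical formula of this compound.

Assume 100 g: 38.64 g Br, 61.36 g I.
n(Br) = 38.64/79.90 = 0.4836, n(I) = 61.36/126.90 = 0.4835
Ratios (÷ 0.4835): Br 1.000, I 1.000
→ BrI

BrI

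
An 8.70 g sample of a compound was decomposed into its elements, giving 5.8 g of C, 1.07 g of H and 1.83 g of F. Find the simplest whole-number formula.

C5H11F

Moles — C: 5.8 / 12.01 = 0.4829 mol; H: 1.07 / 1.008 = 1.062 mol; F: 1.83 / 19.00 = 0.09632 mol
Divide by the smallest (0.09632 mol F): C 5.014, H 11.021, F 1.000
→ C5H11F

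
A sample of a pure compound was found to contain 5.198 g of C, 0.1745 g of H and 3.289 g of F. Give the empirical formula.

n(C) = 5.198/12.01 = 0.4328, n(H) = 0.1745/1.008 = 0.1731, n(F) = 3.289/19.00 = 0.1731
Ratios (÷ 0.1731): C 2.500, H 1.000, F 1.000
Scaling by 2: C 5.00, H 2.00, F 2.00 → C5H2F2

C5H2F2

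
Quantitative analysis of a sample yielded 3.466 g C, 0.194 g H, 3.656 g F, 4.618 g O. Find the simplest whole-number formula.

C: 3.466 g ÷ 12.01 g/mol = 0.2886 mol
H: 0.194 g ÷ 1.008 g/mol = 0.1925 mol
F: 3.656 g ÷ 19.00 g/mol = 0.1924 mol
O: 4.618 g ÷ 16.00 g/mol = 0.2886 mol
Ratios (÷ 0.1924): C 1.500, H 1.000, F 1.000, O 1.500
×2: C 3.00, H 2.00, F 2.00, O 3.00 → C3H2F2O3

C3H2F2O3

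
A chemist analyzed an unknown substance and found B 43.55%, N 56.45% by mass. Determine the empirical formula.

BN

Assume 100 g: 43.55 g B, 56.45 g N.
B: 43.55 g ÷ 10.81 g/mol = 4.029 mol
N: 56.45 g ÷ 14.01 g/mol = 4.029 mol
Ratios (÷ 4.029): B 1.000, N 1.000
Ratio ≈ 1:1, so the empirical formula is BN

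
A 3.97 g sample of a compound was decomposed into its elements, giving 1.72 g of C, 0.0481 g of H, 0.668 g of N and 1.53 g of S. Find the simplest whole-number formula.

Moles — C: 1.72 / 12.01 = 0.1432 mol; H: 0.0481 / 1.008 = 0.04772 mol; N: 0.668 / 14.01 = 0.04768 mol; S: 1.53 / 32.07 = 0.04771 mol
Smallest is N at 0.04768 mol; normalising gives C 3.004, H 1.001, N 1.000, S 1.001
≈ 3:1:1:1 → C3HNS

C3HNS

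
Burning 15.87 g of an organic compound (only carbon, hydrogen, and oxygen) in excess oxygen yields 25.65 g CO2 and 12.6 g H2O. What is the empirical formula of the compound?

mol C = 25.65 / 44.01 = 0.5828; mass C = 0.5828 × 12.01 = 7.000 g
mol H = 2 × (12.6 / 18.02) = 1.398; mass H = 1.398 × 1.008 = 1.410 g
mass O = 15.87 − (8.409) = 7.461 g → mol O = 0.4663
Divide by the smallest (0.4663 mol O): C 1.250, H 2.999, O 1.000
×4: C 5.00, H 12.00, O 4.00 → C5H12O4

C5H12O4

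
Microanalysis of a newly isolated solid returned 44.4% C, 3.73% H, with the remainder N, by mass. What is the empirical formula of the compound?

Assume 100 g: 44.4 g C, 3.73 g H, 51.87 g N.
Moles — C: 44.4 / 12.01 = 3.697 mol; H: 3.73 / 1.008 = 3.7 mol; N: 51.87 / 14.01 = 3.702 mol
Ratios (÷ 3.697): C 1.000, H 1.001, N 1.001
→ CHN

CHN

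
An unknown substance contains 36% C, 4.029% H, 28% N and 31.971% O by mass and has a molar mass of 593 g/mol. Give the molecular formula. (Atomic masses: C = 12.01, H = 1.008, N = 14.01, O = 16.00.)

Assume 100 g: 36 g C, 4.029 g H, 28 g N, 31.971 g O.
C: 36 g ÷ 12.01 g/mol = 2.998 mol
H: 4.029 g ÷ 1.008 g/mol = 3.997 mol
N: 28 g ÷ 14.01 g/mol = 1.999 mol
O: 31.971 g ÷ 16.00 g/mol = 1.998 mol
Divide by the smallest (1.998 mol O): C 1.500, H 2.000, N 1.000, O 1.000
×2: C 3.00, H 4.00, N 2.00, O 2.00 → C3H4N2O2
Empirical-formula mass = 100.08 g/mol
n = 593 / 100.08 = 5.93 ≈ 6
Molecular formula = (C3H4N2O2)×6 = C18H24N12O12

C18H24N12O12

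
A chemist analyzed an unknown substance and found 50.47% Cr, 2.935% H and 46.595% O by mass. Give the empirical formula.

CrH3O3

Assume 100 g: 50.47 g Cr, 2.935 g H, 46.595 g O.
Moles — Cr: 50.47 / 52.00 = 0.9706 mol; H: 2.935 / 1.008 = 2.912 mol; O: 46.595 / 16.00 = 2.912 mol
Ratios (÷ 0.9706): Cr 1.000, H 3.000, O 3.000
≈ 1:3:3 → CrH3O3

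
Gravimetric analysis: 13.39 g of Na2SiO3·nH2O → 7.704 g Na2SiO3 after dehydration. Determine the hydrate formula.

Na2SiO3·5H2O

Mass of water lost = 13.39 − 7.704 = 5.686 g → 5.686 / 18.02 = 0.3155 mol H2O
Molar mass of Na2SiO3 = 122.07 g/mol → mol Na2SiO3 = 7.704 / 122.07 = 0.06311
n = 0.3155 / 0.06311 = 5.00 ≈ 5 → Na2SiO3·5H2O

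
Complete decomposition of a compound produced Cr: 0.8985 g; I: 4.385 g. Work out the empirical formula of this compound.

Moles — Cr: 0.8985 / 52.00 = 0.01728 mol; I: 4.385 / 126.90 = 0.03455 mol
Smallest is Cr at 0.01728 mol; normalising gives Cr 1.000, I 2.000
→ CrI2

CrI2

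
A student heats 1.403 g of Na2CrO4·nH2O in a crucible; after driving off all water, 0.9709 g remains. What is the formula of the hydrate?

Mass of water lost = 1.403 − 0.9709 = 0.4321 g → 0.4321 / 18.02 = 0.02398 mol H2O
Molar mass of Na2CrO4 = 161.98 g/mol → mol Na2CrO4 = 0.9709 / 161.98 = 0.005994
n = 0.02398 / 0.005994 = 4.00 ≈ 4 → Na2CrO4·4H2O

Na2CrO4·4H2O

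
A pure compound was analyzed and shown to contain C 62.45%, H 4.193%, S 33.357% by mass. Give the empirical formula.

C5H4S

Assume 100 g: 62.45 g C, 4.193 g H, 33.357 g S.
n(C) = 62.45/12.01 = 5.2, n(H) = 4.193/1.008 = 4.16, n(S) = 33.357/32.07 = 1.04
Ratios (÷ 1.04): C 4.999, H 3.999, S 1.000
→ C5H4S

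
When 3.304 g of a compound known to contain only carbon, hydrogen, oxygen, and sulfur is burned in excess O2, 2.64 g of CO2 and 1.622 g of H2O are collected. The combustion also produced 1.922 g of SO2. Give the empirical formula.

C2H6O3S

mol C = 2.64 / 44.01 = 0.05999; mass C = 0.05999 × 12.01 = 0.7204 g
mol H = 2 × (1.622 / 18.02) = 0.1800; mass H = 0.1800 × 1.008 = 0.1815 g
mol S = 1.922 / 64.07 = 0.03000; mass S = 0.9620 g
mass O = 3.304 − (1.864) = 1.440 g → mol O = 0.09000
Smallest is S at 0.03 mol; normalising gives C 2.000, H 6.001, O 3.000, S 1.000
≈ 2:6:3:1 → C2H6O3S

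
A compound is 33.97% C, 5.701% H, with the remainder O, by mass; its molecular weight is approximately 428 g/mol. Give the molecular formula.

Assume 100 g: 33.97 g C, 5.701 g H, 60.329 g O.
n(C) = 33.97/12.01 = 2.828, n(H) = 5.701/1.008 = 5.656, n(O) = 60.329/16.00 = 3.771
Divide by the smallest (2.828 mol C): C 1.000, H 2.000, O 1.333
Multiply by 3: C 3.00, H 6.00, O 4.00 → C3H6O4
Empirical-formula mass = 106.08 g/mol
n = 428 / 106.08 = 4.03 ≈ 4
Molecular formula = (C3H6O4)×4 = C12H24O16

C12H24O16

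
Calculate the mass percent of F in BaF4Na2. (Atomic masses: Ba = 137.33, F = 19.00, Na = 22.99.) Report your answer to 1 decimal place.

Molar mass = 1(137.33) + 4(19.00) + 2(22.99) = 259.310 g/mol
Mass of F per mole = 4 × 19.00 = 76.000 g
% F = 76.000 / 259.310 × 100 = 29.3%

29.3%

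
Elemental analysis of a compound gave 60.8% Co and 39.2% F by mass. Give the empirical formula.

Assume 100 g: 60.8 g Co, 39.2 g F.
Co: 60.8 g ÷ 58.93 g/mol = 1.032 mol
F: 39.2 g ÷ 19.00 g/mol = 2.063 mol
Ratios (÷ 1.032): Co 1.000, F 2.000
≈ 1:2 → CoF2

CoF2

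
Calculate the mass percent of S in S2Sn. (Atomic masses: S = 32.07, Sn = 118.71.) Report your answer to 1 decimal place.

Molar mass = 2(32.07) + 1(118.71) = 182.850 g/mol
Mass of S per mole = 2 × 32.07 = 64.140 g
% S = 64.140 / 182.850 × 100 = 35.1%

35.1%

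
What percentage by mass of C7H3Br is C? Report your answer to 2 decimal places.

Molar mass = 7(12.01) + 3(1.008) + 1(79.90) = 166.994 g/mol
Mass of C per mole = 7 × 12.01 = 84.070 g
% C = 84.070 / 166.994 × 100 = 50.34%

50.34%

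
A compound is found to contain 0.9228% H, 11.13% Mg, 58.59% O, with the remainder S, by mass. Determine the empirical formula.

Assume 100 g: 0.9228 g H, 11.13 g Mg, 58.59 g O, 29.357 g S.
n(H) = 0.9228/1.008 = 0.9155, n(Mg) = 11.13/24.31 = 0.4578, n(O) = 58.59/16.00 = 3.662, n(S) = 29.357/32.07 = 0.9154
Divide by the smallest (0.4578 mol Mg): H 2.000, Mg 1.000, O 7.998, S 1.999
≈ 2:1:8:2 → H2MgO8S2

H2MgO8S2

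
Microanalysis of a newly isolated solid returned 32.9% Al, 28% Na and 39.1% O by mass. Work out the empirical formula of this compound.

Assume 100 g: 32.9 g Al, 28 g Na, 39.1 g O.
Moles — Al: 32.9 / 26.98 = 1.219 mol; Na: 28 / 22.99 = 1.218 mol; O: 39.1 / 16.00 = 2.444 mol
Ratios (÷ 1.218): Al 1.001, Na 1.000, O 2.006
→ AlNaO2

AlNaO2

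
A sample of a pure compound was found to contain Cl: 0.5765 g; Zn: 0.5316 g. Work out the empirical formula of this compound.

Cl: 0.5765 g ÷ 35.45 g/mol = 0.01626 mol
Zn: 0.5316 g ÷ 65.38 g/mol = 0.008131 mol
Smallest is Zn at 0.008131 mol; normalising gives Cl 2.000, Zn 1.000
≈ 2:1 → Cl2Zn

Cl2Zn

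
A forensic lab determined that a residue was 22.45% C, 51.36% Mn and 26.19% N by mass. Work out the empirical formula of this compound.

C2MnN2

Assume 100 g: 22.45 g C, 51.36 g Mn, 26.19 g N.
Moles — C: 22.45 / 12.01 = 1.869 mol; Mn: 51.36 / 54.94 = 0.9348 mol; N: 26.19 / 14.01 = 1.869 mol
Divide by the smallest (0.9348 mol Mn): C 2.000, Mn 1.000, N 2.000
→ C2MnN2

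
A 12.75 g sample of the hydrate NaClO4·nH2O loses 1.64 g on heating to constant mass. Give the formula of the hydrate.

NaClO4·H2O

Mass of anhydrous NaClO4 = 12.75 − 1.64 = 11.11 g
mol H2O = 1.64 / 18.02 = 0.09101
Molar mass of NaClO4 = 122.44 g/mol → mol NaClO4 = 11.11 / 122.44 = 0.09074
n = 0.09101 / 0.09074 = 1.00 ≈ 1 → NaClO4·H2O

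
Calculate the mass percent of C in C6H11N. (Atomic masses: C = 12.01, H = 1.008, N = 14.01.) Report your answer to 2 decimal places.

74.17%

Molar mass = 6(12.01) + 11(1.008) + 1(14.01) = 97.158 g/mol
Mass of C per mole = 6 × 12.01 = 72.060 g
% C = 72.060 / 97.158 × 100 = 74.17%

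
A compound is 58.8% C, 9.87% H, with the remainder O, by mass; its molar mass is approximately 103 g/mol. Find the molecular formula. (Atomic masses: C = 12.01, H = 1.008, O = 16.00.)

C5H10O2

Assume 100 g: 58.8 g C, 9.87 g H, 31.33 g O.
n(C) = 58.8/12.01 = 4.896, n(H) = 9.87/1.008 = 9.792, n(O) = 31.33/16.00 = 1.958
Smallest is O at 1.958 mol; normalising gives C 2.500, H 5.001, O 1.000
Scaling by 2: C 5.00, H 10.00, O 2.00 → C5H10O2
Empirical-formula mass = 102.13 g/mol
n = 103 / 102.13 = 1.01 ≈ 1
Molecular formula = empirical formula = C5H10O2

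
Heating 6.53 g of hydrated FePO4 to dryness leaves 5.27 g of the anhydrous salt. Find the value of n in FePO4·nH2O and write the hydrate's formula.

FePO4·2H2O

Mass of water lost = 6.53 − 5.27 = 1.26 g → 1.26 / 18.02 = 0.06992 mol H2O
Molar mass of FePO4 = 150.82 g/mol → mol FePO4 = 5.27 / 150.82 = 0.03494
n = 0.06992 / 0.03494 = 2.00 ≈ 2 → FePO4·2H2O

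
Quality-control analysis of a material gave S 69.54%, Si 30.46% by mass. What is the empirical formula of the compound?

S2Si

Assume 100 g: 69.54 g S, 30.46 g Si.
n(S) = 69.54/32.07 = 2.168, n(Si) = 30.46/28.09 = 1.084
Smallest is Si at 1.084 mol; normalising gives S 2.000, Si 1.000
≈ 2:1 → S2Si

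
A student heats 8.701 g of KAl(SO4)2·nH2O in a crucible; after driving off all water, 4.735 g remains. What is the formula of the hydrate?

KAl(SO4)2·12H2O

Mass of water lost = 8.701 − 4.735 = 3.966 g → 3.966 / 18.02 = 0.2201 mol H2O
Molar mass of KAl(SO4)2 = 258.22 g/mol → mol KAl(SO4)2 = 4.735 / 258.22 = 0.01834
n = 0.2201 / 0.01834 = 12.00 ≈ 12 → KAl(SO4)2·12H2O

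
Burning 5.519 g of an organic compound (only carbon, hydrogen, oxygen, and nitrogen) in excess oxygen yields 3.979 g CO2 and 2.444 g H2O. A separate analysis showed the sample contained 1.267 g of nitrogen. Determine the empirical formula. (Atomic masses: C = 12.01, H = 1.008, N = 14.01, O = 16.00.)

mol C = 3.979 / 44.01 = 0.09041; mass C = 0.09041 × 12.01 = 1.086 g
mol H = 2 × (2.444 / 18.02) = 0.2713; mass H = 0.2713 × 1.008 = 0.2734 g
mol N = 1.267 / 14.01 = 0.09044
mass O = 5.519 − (2.626) = 2.893 g → mol O = 0.1808
Smallest is C at 0.09041 mol; normalising gives C 1.000, H 3.000, N 1.000, O 2.000
Ratio ≈ 1:3:1:2, so the empirical formula is CH3NO2

CH3NO2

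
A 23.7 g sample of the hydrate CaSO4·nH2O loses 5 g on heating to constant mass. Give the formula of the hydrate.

Mass of anhydrous CaSO4 = 23.7 − 5 = 18.7 g
mol H2O = 5 / 18.02 = 0.2775
Molar mass of CaSO4 = 136.15 g/mol → mol CaSO4 = 18.7 / 136.15 = 0.1373
n = 0.2775 / 0.1373 = 2.02 ≈ 2 → CaSO4·2H2O

CaSO4·2H2O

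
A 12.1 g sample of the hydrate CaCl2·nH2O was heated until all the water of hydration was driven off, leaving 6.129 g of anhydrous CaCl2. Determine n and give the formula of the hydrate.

CaCl2·6H2O

Mass of water lost = 12.1 − 6.129 = 5.971 g → 5.971 / 18.02 = 0.3314 mol H2O
Molar mass of CaCl2 = 110.98 g/mol → mol CaCl2 = 6.129 / 110.98 = 0.05523
n = 0.3314 / 0.05523 = 6.00 ≈ 6 → CaCl2·6H2O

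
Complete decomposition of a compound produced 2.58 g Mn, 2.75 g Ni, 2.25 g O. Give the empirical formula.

n(Mn) = 2.58/54.94 = 0.04696, n(Ni) = 2.75/58.69 = 0.04686, n(O) = 2.25/16.00 = 0.1406
Ratios (÷ 0.04686): Mn 1.002, Ni 1.000, O 3.001
≈ 1:1:3 → MnNiO3

MnNiO3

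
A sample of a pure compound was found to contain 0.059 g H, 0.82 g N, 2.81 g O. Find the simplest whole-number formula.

HNO3

Moles — H: 0.059 / 1.008 = 0.05853 mol; N: 0.82 / 14.01 = 0.05853 mol; O: 2.81 / 16.00 = 0.1756 mol
Smallest is N at 0.05853 mol; normalising gives H 1.000, N 1.000, O 3.001
Ratio ≈ 1:1:3, so the empirical formula is HNO3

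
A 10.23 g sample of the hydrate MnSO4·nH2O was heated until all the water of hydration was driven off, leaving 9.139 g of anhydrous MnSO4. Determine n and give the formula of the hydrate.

Mass of water lost = 10.23 − 9.139 = 1.091 g → 1.091 / 18.02 = 0.06054 mol H2O
Molar mass of MnSO4 = 151.01 g/mol → mol MnSO4 = 9.139 / 151.01 = 0.06052
n = 0.06054 / 0.06052 = 1.00 ≈ 1 → MnSO4·H2O

MnSO4·H2O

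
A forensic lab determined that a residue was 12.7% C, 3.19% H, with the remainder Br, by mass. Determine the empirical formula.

CH3Br

Assume 100 g: 12.7 g C, 3.19 g H, 84.11 g Br.
Moles — C: 12.7 / 12.01 = 1.057 mol; H: 3.19 / 1.008 = 3.165 mol; Br: 84.11 / 79.90 = 1.053 mol
Divide by the smallest (1.053 mol Br): C 1.005, H 3.006, Br 1.000
Ratio ≈ 1:3:1, so the empirical formula is CH3Br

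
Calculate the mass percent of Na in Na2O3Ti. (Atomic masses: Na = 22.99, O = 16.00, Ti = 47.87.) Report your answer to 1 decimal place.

32.4%

Molar mass = 2(22.99) + 3(16.00) + 1(47.87) = 141.850 g/mol
Mass of Na per mole = 2 × 22.99 = 45.980 g
% Na = 45.980 / 141.850 × 100 = 32.4%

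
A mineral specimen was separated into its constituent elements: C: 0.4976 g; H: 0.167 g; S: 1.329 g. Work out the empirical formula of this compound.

n(C) = 0.4976/12.01 = 0.04143, n(H) = 0.167/1.008 = 0.1657, n(S) = 1.329/32.07 = 0.04144
Smallest is C at 0.04143 mol; normalising gives C 1.000, H 3.999, S 1.000
≈ 1:4:1 → CH4S

CH4S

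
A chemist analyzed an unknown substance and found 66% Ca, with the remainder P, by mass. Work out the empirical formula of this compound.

Assume 100 g: 66 g Ca, 34 g P.
Moles — Ca: 66 / 40.08 = 1.647 mol; P: 34 / 30.97 = 1.098 mol
Smallest is P at 1.098 mol; normalising gives Ca 1.500, P 1.000
Multiply by 2: Ca 3.00, P 2.00 → Ca3P2

Ca3P2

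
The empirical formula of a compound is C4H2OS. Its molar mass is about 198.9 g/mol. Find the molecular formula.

Empirical-formula mass = 98.13 g/mol
n = 198.9 / 98.13 = 2.03 ≈ 2
Molecular formula = (C4H2OS)2 = C8H4O2S2

C8H4O2S2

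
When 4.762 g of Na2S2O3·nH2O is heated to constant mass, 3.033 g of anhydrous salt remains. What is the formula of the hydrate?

Mass of water lost = 4.762 − 3.033 = 1.729 g → 1.729 / 18.02 = 0.09595 mol H2O
Molar mass of Na2S2O3 = 158.12 g/mol → mol Na2S2O3 = 3.033 / 158.12 = 0.01918
n = 0.09595 / 0.01918 = 5.00 ≈ 5 → Na2S2O3·5H2O

Na2S2O3·5H2O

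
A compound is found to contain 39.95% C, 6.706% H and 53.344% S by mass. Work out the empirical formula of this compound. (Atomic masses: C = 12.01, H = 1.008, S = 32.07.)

Assume 100 g: 39.95 g C, 6.706 g H, 53.344 g S.
n(C) = 39.95/12.01 = 3.326, n(H) = 6.706/1.008 = 6.653, n(S) = 53.344/32.07 = 1.663
Ratios (÷ 1.663): C 2.000, H 4.000, S 1.000
≈ 2:4:1 → C2H4S

C2H4S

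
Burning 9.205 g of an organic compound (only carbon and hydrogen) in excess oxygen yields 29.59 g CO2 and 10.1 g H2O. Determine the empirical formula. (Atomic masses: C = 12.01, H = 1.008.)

mol C = 29.59 / 44.01 = 0.6723; mass C = 0.6723 × 12.01 = 8.075 g
mol H = 2 × (10.1 / 18.02) = 1.121; mass H = 1.121 × 1.008 = 1.130 g
Ratios (÷ 0.6723): C 1.000, H 1.667
Scaling by 3: C 3.00, H 5.00 → C3H5

C3H5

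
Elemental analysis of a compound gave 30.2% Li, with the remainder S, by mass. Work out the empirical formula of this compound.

Assume 100 g: 30.2 g Li, 69.8 g S.
n(Li) = 30.2/6.94 = 4.352, n(S) = 69.8/32.07 = 2.176
Divide by the smallest (2.176 mol S): Li 1.999, S 1.000
Ratio ≈ 2:1, so the empirical formula is Li2S

Li2S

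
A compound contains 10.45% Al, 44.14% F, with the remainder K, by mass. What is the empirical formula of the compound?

AlF6K3

Assume 100 g: 10.45 g Al, 44.14 g F, 45.41 g K.
n(Al) = 10.45/26.98 = 0.3873, n(F) = 44.14/19.00 = 2.323, n(K) = 45.41/39.10 = 1.161
Ratios (÷ 0.3873): Al 1.000, F 5.998, K 2.998
Ratio ≈ 1:6:3, so the empirical formula is AlF6K3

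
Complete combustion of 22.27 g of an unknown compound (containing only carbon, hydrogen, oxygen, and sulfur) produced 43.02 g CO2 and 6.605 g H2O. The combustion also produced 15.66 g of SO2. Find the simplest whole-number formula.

mol C = 43.02 / 44.01 = 0.9775; mass C = 0.9775 × 12.01 = 11.74 g
mol H = 2 × (6.605 / 18.02) = 0.7331; mass H = 0.7331 × 1.008 = 0.7389 g
mol S = 15.66 / 64.07 = 0.2444; mass S = 7.839 g
mass O = 22.27 − (20.32) = 1.953 g → mol O = 0.1220
Ratios (÷ 0.122): C 8.010, H 6.007, O 1.000, S 2.003
Ratio ≈ 8:6:1:2, so the empirical formula is C8H6OS2

C8H6OS2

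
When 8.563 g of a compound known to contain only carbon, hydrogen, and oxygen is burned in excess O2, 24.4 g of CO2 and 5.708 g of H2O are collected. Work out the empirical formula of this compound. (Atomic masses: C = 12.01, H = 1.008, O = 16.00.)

C7H8O

mol C = 24.4 / 44.01 = 0.5544; mass C = 0.5544 × 12.01 = 6.659 g
mol H = 2 × (5.708 / 18.02) = 0.6335; mass H = 0.6335 × 1.008 = 0.6386 g
mass O = 8.563 − (7.297) = 1.266 g → mol O = 0.07911
Ratios (÷ 0.07911): C 7.008, H 8.008, O 1.000
≈ 7:8:1 → C7H8O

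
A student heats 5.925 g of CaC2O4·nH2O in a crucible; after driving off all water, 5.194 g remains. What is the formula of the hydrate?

CaC2O4·H2O

Mass of water lost = 5.925 − 5.194 = 0.731 g → 0.731 / 18.02 = 0.04057 mol H2O
Molar mass of CaC2O4 = 128.10 g/mol → mol CaC2O4 = 5.194 / 128.10 = 0.04055
n = 0.04057 / 0.04055 = 1.00 ≈ 1 → CaC2O4·H2O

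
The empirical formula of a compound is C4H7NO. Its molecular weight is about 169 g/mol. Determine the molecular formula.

C8H14N2O2

Empirical-formula mass = 85.11 g/mol
n = 169 / 85.11 = 1.99 ≈ 2
Molecular formula = (C4H7NO)2 = C8H14N2O2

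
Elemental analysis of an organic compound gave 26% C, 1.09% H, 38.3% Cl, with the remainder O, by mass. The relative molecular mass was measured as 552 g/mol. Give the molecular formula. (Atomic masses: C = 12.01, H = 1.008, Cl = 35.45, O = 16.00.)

Assume 100 g: 26 g C, 1.09 g H, 38.3 g Cl, 34.61 g O.
Moles — C: 26 / 12.01 = 2.165 mol; H: 1.09 / 1.008 = 1.081 mol; Cl: 38.3 / 35.45 = 1.08 mol; O: 34.61 / 16.00 = 2.163 mol
Divide by the smallest (1.08 mol Cl): C 2.004, H 1.001, Cl 1.000, O 2.002
≈ 2:1:1:2 → C2HClO2
Empirical-formula mass = 92.48 g/mol
n = 552 / 92.48 = 5.97 ≈ 6
Molecular formula = (C2HClO2)×6 = C12H6Cl6O12

C12H6Cl6O12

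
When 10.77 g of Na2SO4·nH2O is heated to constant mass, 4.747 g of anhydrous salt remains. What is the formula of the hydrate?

Na2SO4·10H2O

Mass of water lost = 10.77 − 4.747 = 6.023 g → 6.023 / 18.02 = 0.3342 mol H2O
Molar mass of Na2SO4 = 142.05 g/mol → mol Na2SO4 = 4.747 / 142.05 = 0.03342
n = 0.3342 / 0.03342 = 10.00 ≈ 10 → Na2SO4·10H2O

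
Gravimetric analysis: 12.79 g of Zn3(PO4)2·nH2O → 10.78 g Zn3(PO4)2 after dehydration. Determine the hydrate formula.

Mass of water lost = 12.79 − 10.78 = 2.01 g → 2.01 / 18.02 = 0.1115 mol H2O
Molar mass of Zn3(PO4)2 = 386.08 g/mol → mol Zn3(PO4)2 = 10.78 / 386.08 = 0.02792
n = 0.1115 / 0.02792 = 3.99 ≈ 4 → Zn3(PO4)2·4H2O

Zn3(PO4)2·4H2O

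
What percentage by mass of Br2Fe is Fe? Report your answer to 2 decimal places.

25.90%

Molar mass = 2(79.90) + 1(55.85) = 215.650 g/mol
Mass of Fe per mole = 1 × 55.85 = 55.850 g
% Fe = 55.850 / 215.650 × 100 = 25.90%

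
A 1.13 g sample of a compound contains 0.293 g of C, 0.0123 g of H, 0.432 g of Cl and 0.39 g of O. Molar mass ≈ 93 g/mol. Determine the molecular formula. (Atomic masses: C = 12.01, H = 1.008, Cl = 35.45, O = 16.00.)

C2HClO2

n(C) = 0.293/12.01 = 0.0244, n(H) = 0.0123/1.008 = 0.0122, n(Cl) = 0.432/35.45 = 0.01219, n(O) = 0.39/16.00 = 0.02438
Divide by the smallest (0.01219 mol Cl): C 2.002, H 1.001, Cl 1.000, O 2.000
≈ 2:1:1:2 → C2HClO2
Empirical-formula mass = 92.48 g/mol
n = 93 / 92.48 = 1.01 ≈ 1
Molecular formula = empirical formula = C2HClO2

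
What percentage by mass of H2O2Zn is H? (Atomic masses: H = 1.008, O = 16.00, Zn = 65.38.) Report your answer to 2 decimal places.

2.03%

Molar mass = 2(1.008) + 2(16.00) + 1(65.38) = 99.396 g/mol
Mass of H per mole = 2 × 1.008 = 2.016 g
% H = 2.016 / 99.396 × 100 = 2.03%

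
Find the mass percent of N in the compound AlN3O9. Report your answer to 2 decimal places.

19.73%

Molar mass = 1(26.98) + 3(14.01) + 9(16.00) = 213.010 g/mol
Mass of N per mole = 3 × 14.01 = 42.030 g
% N = 42.030 / 213.010 × 100 = 19.73%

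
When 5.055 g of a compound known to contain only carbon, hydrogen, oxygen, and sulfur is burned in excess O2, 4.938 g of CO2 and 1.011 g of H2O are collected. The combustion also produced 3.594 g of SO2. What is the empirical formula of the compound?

mol C = 4.938 / 44.01 = 0.1122; mass C = 0.1122 × 12.01 = 1.348 g
mol H = 2 × (1.011 / 18.02) = 0.1122; mass H = 0.1122 × 1.008 = 0.1131 g
mol S = 3.594 / 64.07 = 0.05609; mass S = 1.799 g
mass O = 5.055 − (3.260) = 1.795 g → mol O = 0.1122
Ratios (÷ 0.05609): C 2.000, H 2.000, O 2.000, S 1.000
Ratio ≈ 2:2:2:1, so the empirical formula is C2H2O2S

C2H2O2S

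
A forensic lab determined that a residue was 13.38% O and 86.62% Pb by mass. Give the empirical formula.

O2Pb

Assume 100 g: 13.38 g O, 86.62 g Pb.
O: 13.38 g ÷ 16.00 g/mol = 0.8363 mol
Pb: 86.62 g ÷ 207.2 g/mol = 0.4181 mol
Divide by the smallest (0.4181 mol Pb): O 2.000, Pb 1.000
→ O2Pb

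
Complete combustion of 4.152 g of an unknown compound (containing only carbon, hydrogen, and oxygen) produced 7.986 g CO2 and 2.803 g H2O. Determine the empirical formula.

mol C = 7.986 / 44.01 = 0.1815; mass C = 0.1815 × 12.01 = 2.179 g
mol H = 2 × (2.803 / 18.02) = 0.3111; mass H = 0.3111 × 1.008 = 0.3136 g
mass O = 4.152 − (2.493) = 1.659 g → mol O = 0.1037
Smallest is O at 0.1037 mol; normalising gives C 1.750, H 3.000, O 1.000
Scaling by 4: C 7.00, H 12.00, O 4.00 → C7H12O4

C7H12O4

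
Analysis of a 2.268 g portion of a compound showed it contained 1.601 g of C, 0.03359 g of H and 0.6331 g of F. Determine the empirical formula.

C4HF

Moles — C: 1.601 / 12.01 = 0.1333 mol; H: 0.03359 / 1.008 = 0.03332 mol; F: 0.6331 / 19.00 = 0.03332 mol
Ratios (÷ 0.03332): C 4.001, H 1.000, F 1.000
→ C4HF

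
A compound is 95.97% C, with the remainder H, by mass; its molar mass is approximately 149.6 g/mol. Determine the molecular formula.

C12H6

Assume 100 g: 95.97 g C, 4.03 g H.
Moles — C: 95.97 / 12.01 = 7.991 mol; H: 4.03 / 1.008 = 3.998 mol
Ratios (÷ 3.998): C 1.999, H 1.000
≈ 2:1 → C2H
Empirical-formula mass = 25.03 g/mol
n = 149.6 / 25.03 = 5.98 ≈ 6
Molecular formula = (C2H)×6 = C12H6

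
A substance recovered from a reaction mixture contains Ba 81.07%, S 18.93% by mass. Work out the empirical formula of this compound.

BaS

Assume 100 g: 81.07 g Ba, 18.93 g S.
Moles — Ba: 81.07 / 137.33 = 0.5903 mol; S: 18.93 / 32.07 = 0.5903 mol
Smallest is S at 0.5903 mol; normalising gives Ba 1.000, S 1.000
→ BaS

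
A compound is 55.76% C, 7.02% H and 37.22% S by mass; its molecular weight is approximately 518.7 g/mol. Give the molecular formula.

C24H36S6

Assume 100 g: 55.76 g C, 7.02 g H, 37.22 g S.
C: 55.76 g ÷ 12.01 g/mol = 4.643 mol
H: 7.02 g ÷ 1.008 g/mol = 6.964 mol
S: 37.22 g ÷ 32.07 g/mol = 1.161 mol
Divide by the smallest (1.161 mol S): C 4.000, H 6.001, S 1.000
≈ 4:6:1 → C4H6S
Empirical-formula mass = 86.16 g/mol
n = 518.7 / 86.16 = 6.02 ≈ 6
Molecular formula = (C4H6S)×6 = C24H36S6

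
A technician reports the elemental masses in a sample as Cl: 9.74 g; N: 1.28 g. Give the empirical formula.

Cl3N

n(Cl) = 9.74/35.45 = 0.2748, n(N) = 1.28/14.01 = 0.09136
Smallest is N at 0.09136 mol; normalising gives Cl 3.007, N 1.000
≈ 3:1 → Cl3N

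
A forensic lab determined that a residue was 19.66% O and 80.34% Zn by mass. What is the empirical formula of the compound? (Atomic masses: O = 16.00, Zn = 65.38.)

OZn

Assume 100 g: 19.66 g O, 80.34 g Zn.
O: 19.66 g ÷ 16.00 g/mol = 1.229 mol
Zn: 80.34 g ÷ 65.38 g/mol = 1.229 mol
Ratios (÷ 1.229): O 1.000, Zn 1.000
→ OZn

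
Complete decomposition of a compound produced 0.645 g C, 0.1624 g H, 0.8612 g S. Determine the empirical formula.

C2H6S

Moles — C: 0.645 / 12.01 = 0.05371 mol; H: 0.1624 / 1.008 = 0.1611 mol; S: 0.8612 / 32.07 = 0.02685 mol
Divide by the smallest (0.02685 mol S): C 2.000, H 6.000, S 1.000
≈ 2:6:1 → C2H6S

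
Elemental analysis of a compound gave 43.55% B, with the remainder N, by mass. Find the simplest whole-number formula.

Assume 100 g: 43.55 g B, 56.45 g N.
Moles — B: 43.55 / 10.81 = 4.029 mol; N: 56.45 / 14.01 = 4.029 mol
Divide by the smallest (4.029 mol B): B 1.000, N 1.000
Ratio ≈ 1:1, so the empirical formula is BN

BN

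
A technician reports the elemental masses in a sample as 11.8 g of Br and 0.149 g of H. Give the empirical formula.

BrH

n(Br) = 11.8/79.90 = 0.1477, n(H) = 0.149/1.008 = 0.1478
Ratios (÷ 0.1477): Br 1.000, H 1.001
Ratio ≈ 1:1, so the empirical formula is BrH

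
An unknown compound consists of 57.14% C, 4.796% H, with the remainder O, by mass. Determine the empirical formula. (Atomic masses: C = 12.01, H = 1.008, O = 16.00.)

C2H2O

Assume 100 g: 57.14 g C, 4.796 g H, 38.064 g O.
Moles — C: 57.14 / 12.01 = 4.758 mol; H: 4.796 / 1.008 = 4.758 mol; O: 38.064 / 16.00 = 2.379 mol
Ratios (÷ 2.379): C 2.000, H 2.000, O 1.000
→ C2H2O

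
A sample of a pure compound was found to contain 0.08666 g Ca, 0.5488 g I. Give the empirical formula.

Ca: 0.08666 g ÷ 40.08 g/mol = 0.002162 mol
I: 0.5488 g ÷ 126.90 g/mol = 0.004325 mol
Divide by the smallest (0.002162 mol Ca): Ca 1.000, I 2.000
→ CaI2

CaI2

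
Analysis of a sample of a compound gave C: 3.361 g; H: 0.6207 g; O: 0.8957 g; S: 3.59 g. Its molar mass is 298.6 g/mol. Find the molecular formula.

C10H22O2S4

n(C) = 3.361/12.01 = 0.2799, n(H) = 0.6207/1.008 = 0.6158, n(O) = 0.8957/16.00 = 0.05598, n(S) = 3.59/32.07 = 0.1119
Divide by the smallest (0.05598 mol O): C 4.999, H 11.000, O 1.000, S 2.000
≈ 5:11:1:2 → C5H11OS2
Empirical-formula mass = 151.28 g/mol
n = 298.6 / 151.28 = 1.97 ≈ 2
Molecular formula = (C5H11OS2)×2 = C10H22O2S4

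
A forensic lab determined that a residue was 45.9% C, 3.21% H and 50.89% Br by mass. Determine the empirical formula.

C6H5Br

Assume 100 g: 45.9 g C, 3.21 g H, 50.89 g Br.
C: 45.9 g ÷ 12.01 g/mol = 3.822 mol
H: 3.21 g ÷ 1.008 g/mol = 3.185 mol
Br: 50.89 g ÷ 79.90 g/mol = 0.6369 mol
Smallest is Br at 0.6369 mol; normalising gives C 6.000, H 5.000, Br 1.000
≈ 6:5:1 → C6H5Br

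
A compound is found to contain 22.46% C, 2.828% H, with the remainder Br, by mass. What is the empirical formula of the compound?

Assume 100 g: 22.46 g C, 2.828 g H, 74.712 g Br.
Moles — C: 22.46 / 12.01 = 1.87 mol; H: 2.828 / 1.008 = 2.806 mol; Br: 74.712 / 79.90 = 0.9351 mol
Divide by the smallest (0.9351 mol Br): C 2.000, H 3.000, Br 1.000
≈ 2:3:1 → C2H3Br

C2H3Br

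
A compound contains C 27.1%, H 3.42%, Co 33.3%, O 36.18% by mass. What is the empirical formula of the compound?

C4H6CoO4

Assume 100 g: 27.1 g C, 3.42 g H, 33.3 g Co, 36.18 g O.
n(C) = 27.1/12.01 = 2.256, n(H) = 3.42/1.008 = 3.393, n(Co) = 33.3/58.93 = 0.5651, n(O) = 36.18/16.00 = 2.261
Ratios (÷ 0.5651): C 3.993, H 6.004, Co 1.000, O 4.002
≈ 4:6:1:4 → C4H6CoO4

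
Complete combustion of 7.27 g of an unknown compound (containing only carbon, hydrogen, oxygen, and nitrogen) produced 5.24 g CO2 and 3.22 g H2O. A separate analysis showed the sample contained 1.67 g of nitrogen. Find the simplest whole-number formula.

mol C = 5.24 / 44.01 = 0.1191; mass C = 0.1191 × 12.01 = 1.430 g
mol H = 2 × (3.22 / 18.02) = 0.3574; mass H = 0.3574 × 1.008 = 0.3602 g
mol N = 1.67 / 14.01 = 0.1192
mass O = 7.27 − (3.460) = 3.810 g → mol O = 0.2381
Divide by the smallest (0.1191 mol C): C 1.000, H 3.002, N 1.001, O 2.000
≈ 1:3:1:2 → CH3NO2

CH3NO2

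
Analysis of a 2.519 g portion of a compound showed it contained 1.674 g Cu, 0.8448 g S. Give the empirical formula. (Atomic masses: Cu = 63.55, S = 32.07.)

CuS

Moles — Cu: 1.674 / 63.55 = 0.02634 mol; S: 0.8448 / 32.07 = 0.02634 mol
Divide by the smallest (0.02634 mol Cu): Cu 1.000, S 1.000
→ CuS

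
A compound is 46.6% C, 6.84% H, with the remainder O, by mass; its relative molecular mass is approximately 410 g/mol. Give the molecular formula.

Assume 100 g: 46.6 g C, 6.84 g H, 46.56 g O.
C: 46.6 g ÷ 12.01 g/mol = 3.88 mol
H: 6.84 g ÷ 1.008 g/mol = 6.786 mol
O: 46.56 g ÷ 16.00 g/mol = 2.91 mol
Ratios (÷ 2.91): C 1.333, H 2.332, O 1.000
×3: C 4.00, H 7.00, O 3.00 → C4H7O3
Empirical-formula mass = 103.10 g/mol
n = 410 / 103.10 = 3.98 ≈ 4
Molecular formula = (C4H7O3)×4 = C16H28O12

C16H28O12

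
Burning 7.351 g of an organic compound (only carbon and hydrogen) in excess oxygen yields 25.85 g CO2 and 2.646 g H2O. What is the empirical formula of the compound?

C2H

mol C = 25.85 / 44.01 = 0.5874; mass C = 0.5874 × 12.01 = 7.054 g
mol H = 2 × (2.646 / 18.02) = 0.2937; mass H = 0.2937 × 1.008 = 0.2960 g
Ratios (÷ 0.2937): C 2.000, H 1.000
Ratio ≈ 2:1, so the empirical formula is C2H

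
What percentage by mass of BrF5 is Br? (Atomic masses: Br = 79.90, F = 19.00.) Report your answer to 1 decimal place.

45.7%

Molar mass = 1(79.90) + 5(19.00) = 174.900 g/mol
Mass of Br per mole = 1 × 79.90 = 79.900 g
% Br = 79.900 / 174.900 × 100 = 45.7%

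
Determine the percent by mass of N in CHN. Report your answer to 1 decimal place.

51.8%

Molar mass = 1(12.01) + 1(1.008) + 1(14.01) = 27.028 g/mol
Mass of N per mole = 1 × 14.01 = 14.010 g
% N = 14.010 / 27.028 × 100 = 51.8%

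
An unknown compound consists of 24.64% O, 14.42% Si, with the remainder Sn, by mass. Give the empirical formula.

O3SiSn

Assume 100 g: 24.64 g O, 14.42 g Si, 60.94 g Sn.
O: 24.64 g ÷ 16.00 g/mol = 1.54 mol
Si: 14.42 g ÷ 28.09 g/mol = 0.5133 mol
Sn: 60.94 g ÷ 118.71 g/mol = 0.5134 mol
Divide by the smallest (0.5133 mol Si): O 3.000, Si 1.000, Sn 1.000
≈ 3:1:1 → O3SiSn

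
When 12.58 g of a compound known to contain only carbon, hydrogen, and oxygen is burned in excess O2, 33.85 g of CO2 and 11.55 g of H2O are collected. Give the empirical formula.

mol C = 33.85 / 44.01 = 0.7691; mass C = 0.7691 × 12.01 = 9.237 g
mol H = 2 × (11.55 / 18.02) = 1.282; mass H = 1.282 × 1.008 = 1.292 g
mass O = 12.58 − (10.53) = 2.050 g → mol O = 0.1282
Divide by the smallest (0.1282 mol O): C 6.002, H 10.003, O 1.000
→ C6H10O

C6H10O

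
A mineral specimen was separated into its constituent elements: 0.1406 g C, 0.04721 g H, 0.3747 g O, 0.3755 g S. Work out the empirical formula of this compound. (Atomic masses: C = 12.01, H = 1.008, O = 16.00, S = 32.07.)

CH4O2S

C: 0.1406 g ÷ 12.01 g/mol = 0.01171 mol
H: 0.04721 g ÷ 1.008 g/mol = 0.04684 mol
O: 0.3747 g ÷ 16.00 g/mol = 0.02342 mol
S: 0.3755 g ÷ 32.07 g/mol = 0.01171 mol
Smallest is C at 0.01171 mol; normalising gives C 1.000, H 4.001, O 2.000, S 1.000
≈ 1:4:2:1 → CH4O2S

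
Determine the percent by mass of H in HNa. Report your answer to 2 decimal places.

Molar mass = 1(1.008) + 1(22.99) = 23.998 g/mol
Mass of H per mole = 1 × 1.008 = 1.008 g
% H = 1.008 / 23.998 × 100 = 4.20%

4.20%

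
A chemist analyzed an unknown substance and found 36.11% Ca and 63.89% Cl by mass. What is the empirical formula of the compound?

Assume 100 g: 36.11 g Ca, 63.89 g Cl.
n(Ca) = 36.11/40.08 = 0.9009, n(Cl) = 63.89/35.45 = 1.802
Ratios (÷ 0.9009): Ca 1.000, Cl 2.000
Ratio ≈ 1:2, so the empirical formula is CaCl2

CaCl2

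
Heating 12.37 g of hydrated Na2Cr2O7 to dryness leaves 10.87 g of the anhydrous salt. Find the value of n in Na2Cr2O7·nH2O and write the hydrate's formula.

Na2Cr2O7·2H2O

Mass of water lost = 12.37 − 10.87 = 1.5 g → 1.5 / 18.02 = 0.08324 mol H2O
Molar mass of Na2Cr2O7 = 261.98 g/mol → mol Na2Cr2O7 = 10.87 / 261.98 = 0.04149
n = 0.08324 / 0.04149 = 2.01 ≈ 2 → Na2Cr2O7·2H2O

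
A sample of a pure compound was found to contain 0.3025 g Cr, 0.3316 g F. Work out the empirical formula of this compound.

Cr: 0.3025 g ÷ 52.00 g/mol = 0.005817 mol
F: 0.3316 g ÷ 19.00 g/mol = 0.01745 mol
Divide by the smallest (0.005817 mol Cr): Cr 1.000, F 3.000
→ CrF3

CrF3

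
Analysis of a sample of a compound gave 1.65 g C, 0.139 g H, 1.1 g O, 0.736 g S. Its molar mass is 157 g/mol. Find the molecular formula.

C6H6O3S

C: 1.65 g ÷ 12.01 g/mol = 0.1374 mol
H: 0.139 g ÷ 1.008 g/mol = 0.1379 mol
O: 1.1 g ÷ 16.00 g/mol = 0.06875 mol
S: 0.736 g ÷ 32.07 g/mol = 0.02295 mol
Ratios (÷ 0.02295): C 5.986, H 6.009, O 2.996, S 1.000
Ratio ≈ 6:6:3:1, so the empirical formula is C6H6O3S
Empirical-formula mass = 158.18 g/mol
n = 157 / 158.18 = 0.99 ≈ 1
Molecular formula = empirical formula = C6H6O3S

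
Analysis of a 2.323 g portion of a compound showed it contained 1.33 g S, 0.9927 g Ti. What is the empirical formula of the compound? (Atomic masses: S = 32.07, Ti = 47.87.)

S2Ti

S: 1.33 g ÷ 32.07 g/mol = 0.04147 mol
Ti: 0.9927 g ÷ 47.87 g/mol = 0.02074 mol
Divide by the smallest (0.02074 mol Ti): S 2.000, Ti 1.000
→ S2Ti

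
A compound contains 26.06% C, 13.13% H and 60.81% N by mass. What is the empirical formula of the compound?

CH6N2

Assume 100 g: 26.06 g C, 13.13 g H, 60.81 g N.
n(C) = 26.06/12.01 = 2.17, n(H) = 13.13/1.008 = 13.03, n(N) = 60.81/14.01 = 4.34
Ratios (÷ 2.17): C 1.000, H 6.003, N 2.000
→ CH6N2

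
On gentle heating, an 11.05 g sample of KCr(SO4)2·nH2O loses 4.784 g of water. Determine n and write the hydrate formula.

Mass of anhydrous KCr(SO4)2 = 11.05 − 4.784 = 6.266 g
mol H2O = 4.784 / 18.02 = 0.2655
Molar mass of KCr(SO4)2 = 283.24 g/mol → mol KCr(SO4)2 = 6.266 / 283.24 = 0.02212
n = 0.2655 / 0.02212 = 12.00 ≈ 12 → KCr(SO4)2·12H2O

KCr(SO4)2·12H2O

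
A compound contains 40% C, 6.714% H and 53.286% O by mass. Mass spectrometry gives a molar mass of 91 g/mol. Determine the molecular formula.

Assume 100 g: 40 g C, 6.714 g H, 53.286 g O.
n(C) = 40/12.01 = 3.331, n(H) = 6.714/1.008 = 6.661, n(O) = 53.286/16.00 = 3.33
Divide by the smallest (3.33 mol O): C 1.000, H 2.000, O 1.000
→ CH2O
Empirical-formula mass = 30.03 g/mol
n = 91 / 30.03 = 3.03 ≈ 3
Molecular formula = (CH2O)×3 = C3H6O3

C3H6O3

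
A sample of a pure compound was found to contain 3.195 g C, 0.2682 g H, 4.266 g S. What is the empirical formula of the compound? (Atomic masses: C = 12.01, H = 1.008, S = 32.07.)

C2H2S

Moles — C: 3.195 / 12.01 = 0.266 mol; H: 0.2682 / 1.008 = 0.2661 mol; S: 4.266 / 32.07 = 0.133 mol
Ratios (÷ 0.133): C 2.000, H 2.000, S 1.000
≈ 2:2:1 → C2H2S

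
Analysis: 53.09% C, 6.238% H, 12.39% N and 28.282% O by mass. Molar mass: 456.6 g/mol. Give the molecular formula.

C20H28N4O8

Assume 100 g: 53.09 g C, 6.238 g H, 12.39 g N, 28.282 g O.
n(C) = 53.09/12.01 = 4.42, n(H) = 6.238/1.008 = 6.188, n(N) = 12.39/14.01 = 0.8844, n(O) = 28.282/16.00 = 1.768
Divide by the smallest (0.8844 mol N): C 4.998, H 6.998, N 1.000, O 1.999
→ C5H7NO2
Empirical-formula mass = 113.12 g/mol
n = 456.6 / 113.12 = 4.04 ≈ 4
Molecular formula = (C5H7NO2)×4 = C20H28N4O8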